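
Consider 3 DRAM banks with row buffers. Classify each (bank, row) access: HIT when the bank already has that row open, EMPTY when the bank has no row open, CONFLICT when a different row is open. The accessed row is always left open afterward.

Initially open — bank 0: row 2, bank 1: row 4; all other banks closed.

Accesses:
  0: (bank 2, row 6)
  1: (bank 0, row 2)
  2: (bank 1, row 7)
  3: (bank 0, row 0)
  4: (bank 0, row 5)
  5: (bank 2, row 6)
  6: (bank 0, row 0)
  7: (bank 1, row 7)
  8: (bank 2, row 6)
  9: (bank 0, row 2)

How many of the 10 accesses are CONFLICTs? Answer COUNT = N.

COUNT = 5

  [0] b2 r6: no row ⇒ E
  [1] b0 r2: had r2 ⇒ H
  [2] b1 r7: had r4 ⇒ C
  [3] b0 r0: had r2 ⇒ C
  [4] b0 r5: had r0 ⇒ C
  [5] b2 r6: had r6 ⇒ H
  [6] b0 r0: had r5 ⇒ C
  [7] b1 r7: had r7 ⇒ H
  [8] b2 r6: had r6 ⇒ H
  [9] b0 r2: had r0 ⇒ C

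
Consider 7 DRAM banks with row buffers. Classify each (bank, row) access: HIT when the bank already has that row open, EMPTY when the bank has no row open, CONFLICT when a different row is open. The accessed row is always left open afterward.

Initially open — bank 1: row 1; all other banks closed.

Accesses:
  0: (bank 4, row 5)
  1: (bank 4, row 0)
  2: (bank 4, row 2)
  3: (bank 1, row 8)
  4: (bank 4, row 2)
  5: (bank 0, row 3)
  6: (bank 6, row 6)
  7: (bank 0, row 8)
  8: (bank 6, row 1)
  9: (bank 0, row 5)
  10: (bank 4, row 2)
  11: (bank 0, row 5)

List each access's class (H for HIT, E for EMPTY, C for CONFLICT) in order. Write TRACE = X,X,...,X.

TRACE = E,C,C,C,H,E,E,C,C,C,H,H

#0 (4,5) E
#1 (4,0) C  (was 5)
#2 (4,2) C  (was 0)
#3 (1,8) C  (was 1)
#4 (4,2) H  (was 2)
#5 (0,3) E
#6 (6,6) E
#7 (0,8) C  (was 3)
#8 (6,1) C  (was 6)
#9 (0,5) C  (was 8)
#10 (4,2) H  (was 2)
#11 (0,5) H  (was 5)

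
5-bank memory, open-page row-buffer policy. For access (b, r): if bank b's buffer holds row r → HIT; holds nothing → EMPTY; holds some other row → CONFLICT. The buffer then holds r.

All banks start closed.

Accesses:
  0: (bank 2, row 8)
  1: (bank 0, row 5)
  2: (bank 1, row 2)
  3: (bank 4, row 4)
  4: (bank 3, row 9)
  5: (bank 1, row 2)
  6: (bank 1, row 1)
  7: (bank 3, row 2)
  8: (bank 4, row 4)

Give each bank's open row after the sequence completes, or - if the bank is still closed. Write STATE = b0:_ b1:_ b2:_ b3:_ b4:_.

STATE = b0:5 b1:1 b2:8 b3:2 b4:4

step 0: bank2 None->8 [EMPTY]
step 1: bank0 None->5 [EMPTY]
step 2: bank1 None->2 [EMPTY]
step 3: bank4 None->4 [EMPTY]
step 4: bank3 None->9 [EMPTY]
step 5: bank1 2->2 [HIT]
step 6: bank1 2->1 [CONFLICT]
step 7: bank3 9->2 [CONFLICT]
step 8: bank4 4->4 [HIT]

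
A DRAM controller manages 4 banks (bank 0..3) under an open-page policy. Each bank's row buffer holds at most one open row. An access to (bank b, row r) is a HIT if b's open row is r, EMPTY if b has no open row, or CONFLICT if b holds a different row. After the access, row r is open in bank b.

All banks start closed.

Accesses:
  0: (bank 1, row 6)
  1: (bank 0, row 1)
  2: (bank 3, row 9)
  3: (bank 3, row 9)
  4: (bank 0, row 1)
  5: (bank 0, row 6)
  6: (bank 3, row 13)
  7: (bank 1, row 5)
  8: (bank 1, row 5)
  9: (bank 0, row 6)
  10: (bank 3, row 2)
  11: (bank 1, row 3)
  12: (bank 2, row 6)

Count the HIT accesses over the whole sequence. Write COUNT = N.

#0 (1,6) E
#1 (0,1) E
#2 (3,9) E
#3 (3,9) H  (was 9)
#4 (0,1) H  (was 1)
#5 (0,6) C  (was 1)
#6 (3,13) C  (was 9)
#7 (1,5) C  (was 6)
#8 (1,5) H  (was 5)
#9 (0,6) H  (was 6)
#10 (3,2) C  (was 13)
#11 (1,3) C  (was 5)
#12 (2,6) E

COUNT = 4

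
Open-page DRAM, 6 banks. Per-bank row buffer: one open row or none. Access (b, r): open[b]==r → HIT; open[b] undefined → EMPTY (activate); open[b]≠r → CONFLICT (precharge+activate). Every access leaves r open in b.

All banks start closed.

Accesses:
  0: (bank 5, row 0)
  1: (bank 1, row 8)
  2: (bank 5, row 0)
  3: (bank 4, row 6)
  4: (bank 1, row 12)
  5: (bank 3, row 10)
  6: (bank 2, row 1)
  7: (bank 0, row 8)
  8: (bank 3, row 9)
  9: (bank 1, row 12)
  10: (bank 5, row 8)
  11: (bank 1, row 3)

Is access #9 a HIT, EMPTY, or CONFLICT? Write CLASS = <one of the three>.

#0 (5,0) E
#1 (1,8) E
#2 (5,0) H  (was 0)
#3 (4,6) E
#4 (1,12) C  (was 8)
#5 (3,10) E
#6 (2,1) E
#7 (0,8) E
#8 (3,9) C  (was 10)
#9 (1,12) H  (was 12)
#10 (5,8) C  (was 0)
#11 (1,3) C  (was 12)

CLASS = HIT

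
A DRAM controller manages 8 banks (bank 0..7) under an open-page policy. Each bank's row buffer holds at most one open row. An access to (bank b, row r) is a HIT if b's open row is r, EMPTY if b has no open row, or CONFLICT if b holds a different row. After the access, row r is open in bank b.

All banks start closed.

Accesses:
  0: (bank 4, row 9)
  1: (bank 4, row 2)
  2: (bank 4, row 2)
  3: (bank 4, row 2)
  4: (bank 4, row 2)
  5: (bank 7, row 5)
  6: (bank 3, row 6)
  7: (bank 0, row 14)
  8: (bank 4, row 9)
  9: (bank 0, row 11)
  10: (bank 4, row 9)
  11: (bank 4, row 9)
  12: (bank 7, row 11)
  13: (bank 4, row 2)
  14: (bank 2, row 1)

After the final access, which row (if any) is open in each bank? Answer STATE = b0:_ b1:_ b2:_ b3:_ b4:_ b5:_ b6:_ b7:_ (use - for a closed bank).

#0 (4,9) E
#1 (4,2) C  (was 9)
#2 (4,2) H  (was 2)
#3 (4,2) H  (was 2)
#4 (4,2) H  (was 2)
#5 (7,5) E
#6 (3,6) E
#7 (0,14) E
#8 (4,9) C  (was 2)
#9 (0,11) C  (was 14)
#10 (4,9) H  (was 9)
#11 (4,9) H  (was 9)
#12 (7,11) C  (was 5)
#13 (4,2) C  (was 9)
#14 (2,1) E

STATE = b0:11 b1:- b2:1 b3:6 b4:2 b5:- b6:- b7:11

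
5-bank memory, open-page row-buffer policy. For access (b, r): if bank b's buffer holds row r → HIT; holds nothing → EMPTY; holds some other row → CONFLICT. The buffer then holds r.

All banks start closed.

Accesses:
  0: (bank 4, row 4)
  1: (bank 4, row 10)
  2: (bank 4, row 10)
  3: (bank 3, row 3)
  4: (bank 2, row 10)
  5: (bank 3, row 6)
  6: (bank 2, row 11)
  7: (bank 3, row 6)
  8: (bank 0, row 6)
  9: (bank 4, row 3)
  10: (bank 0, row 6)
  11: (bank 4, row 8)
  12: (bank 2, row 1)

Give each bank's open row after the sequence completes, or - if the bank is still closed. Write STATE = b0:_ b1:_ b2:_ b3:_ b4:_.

STATE = b0:6 b1:- b2:1 b3:6 b4:8

0: bank 4 row 4 — prev None → EMPTY
1: bank 4 row 10 — prev 4 → CONFLICT
2: bank 4 row 10 — prev 10 → HIT
3: bank 3 row 3 — prev None → EMPTY
4: bank 2 row 10 — prev None → EMPTY
5: bank 3 row 6 — prev 3 → CONFLICT
6: bank 2 row 11 — prev 10 → CONFLICT
7: bank 3 row 6 — prev 6 → HIT
8: bank 0 row 6 — prev None → EMPTY
9: bank 4 row 3 — prev 10 → CONFLICT
10: bank 0 row 6 — prev 6 → HIT
11: bank 4 row 8 — prev 3 → CONFLICT
12: bank 2 row 1 — prev 11 → CONFLICT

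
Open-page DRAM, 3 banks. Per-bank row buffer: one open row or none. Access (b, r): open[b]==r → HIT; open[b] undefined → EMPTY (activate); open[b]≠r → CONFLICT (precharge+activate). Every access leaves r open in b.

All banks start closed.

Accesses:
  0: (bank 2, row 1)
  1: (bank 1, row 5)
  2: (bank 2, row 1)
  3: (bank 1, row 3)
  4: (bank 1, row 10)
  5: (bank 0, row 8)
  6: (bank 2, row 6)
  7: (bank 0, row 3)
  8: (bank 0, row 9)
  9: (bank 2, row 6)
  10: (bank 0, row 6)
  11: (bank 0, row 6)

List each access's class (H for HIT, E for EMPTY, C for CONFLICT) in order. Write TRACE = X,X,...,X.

0: bank 2 row 1 — prev None → EMPTY
1: bank 1 row 5 — prev None → EMPTY
2: bank 2 row 1 — prev 1 → HIT
3: bank 1 row 3 — prev 5 → CONFLICT
4: bank 1 row 10 — prev 3 → CONFLICT
5: bank 0 row 8 — prev None → EMPTY
6: bank 2 row 6 — prev 1 → CONFLICT
7: bank 0 row 3 — prev 8 → CONFLICT
8: bank 0 row 9 — prev 3 → CONFLICT
9: bank 2 row 6 — prev 6 → HIT
10: bank 0 row 6 — prev 9 → CONFLICT
11: bank 0 row 6 — prev 6 → HIT

TRACE = E,E,H,C,C,E,C,C,C,H,C,H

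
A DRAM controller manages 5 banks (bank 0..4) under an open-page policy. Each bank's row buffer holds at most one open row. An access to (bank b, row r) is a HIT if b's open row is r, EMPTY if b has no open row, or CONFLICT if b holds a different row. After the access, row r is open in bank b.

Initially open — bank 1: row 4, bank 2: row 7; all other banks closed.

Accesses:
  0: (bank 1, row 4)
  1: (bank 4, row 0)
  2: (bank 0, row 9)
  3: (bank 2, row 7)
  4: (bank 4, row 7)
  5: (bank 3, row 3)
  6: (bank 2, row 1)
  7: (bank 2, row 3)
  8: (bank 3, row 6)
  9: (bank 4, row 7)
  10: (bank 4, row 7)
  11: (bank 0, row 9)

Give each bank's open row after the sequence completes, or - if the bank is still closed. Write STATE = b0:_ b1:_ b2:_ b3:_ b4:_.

STATE = b0:9 b1:4 b2:3 b3:6 b4:7

step 0: bank1 4->4 [HIT]
step 1: bank4 None->0 [EMPTY]
step 2: bank0 None->9 [EMPTY]
step 3: bank2 7->7 [HIT]
step 4: bank4 0->7 [CONFLICT]
step 5: bank3 None->3 [EMPTY]
step 6: bank2 7->1 [CONFLICT]
step 7: bank2 1->3 [CONFLICT]
step 8: bank3 3->6 [CONFLICT]
step 9: bank4 7->7 [HIT]
step 10: bank4 7->7 [HIT]
step 11: bank0 9->9 [HIT]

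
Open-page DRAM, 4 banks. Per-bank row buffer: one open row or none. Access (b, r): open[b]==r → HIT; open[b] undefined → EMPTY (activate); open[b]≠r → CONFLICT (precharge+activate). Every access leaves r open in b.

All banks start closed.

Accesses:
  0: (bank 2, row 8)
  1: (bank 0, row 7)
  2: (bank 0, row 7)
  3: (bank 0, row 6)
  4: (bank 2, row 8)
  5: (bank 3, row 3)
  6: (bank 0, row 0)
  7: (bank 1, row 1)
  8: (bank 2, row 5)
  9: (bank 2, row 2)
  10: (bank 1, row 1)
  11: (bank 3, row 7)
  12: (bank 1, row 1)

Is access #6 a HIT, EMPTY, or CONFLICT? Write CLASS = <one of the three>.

#0 (2,8) E
#1 (0,7) E
#2 (0,7) H  (was 7)
#3 (0,6) C  (was 7)
#4 (2,8) H  (was 8)
#5 (3,3) E
#6 (0,0) C  (was 6)
#7 (1,1) E
#8 (2,5) C  (was 8)
#9 (2,2) C  (was 5)
#10 (1,1) H  (was 1)
#11 (3,7) C  (was 3)
#12 (1,1) H  (was 1)

CLASS = CONFLICT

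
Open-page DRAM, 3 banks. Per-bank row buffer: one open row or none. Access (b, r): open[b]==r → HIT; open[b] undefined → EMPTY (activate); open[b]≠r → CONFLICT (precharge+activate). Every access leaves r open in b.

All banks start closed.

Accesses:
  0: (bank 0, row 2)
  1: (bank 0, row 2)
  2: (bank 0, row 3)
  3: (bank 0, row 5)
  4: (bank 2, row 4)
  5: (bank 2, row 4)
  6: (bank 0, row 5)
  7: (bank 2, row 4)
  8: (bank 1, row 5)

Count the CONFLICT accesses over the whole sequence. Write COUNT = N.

  [0] b0 r2: no row ⇒ E
  [1] b0 r2: had r2 ⇒ H
  [2] b0 r3: had r2 ⇒ C
  [3] b0 r5: had r3 ⇒ C
  [4] b2 r4: no row ⇒ E
  [5] b2 r4: had r4 ⇒ H
  [6] b0 r5: had r5 ⇒ H
  [7] b2 r4: had r4 ⇒ H
  [8] b1 r5: no row ⇒ E

COUNT = 2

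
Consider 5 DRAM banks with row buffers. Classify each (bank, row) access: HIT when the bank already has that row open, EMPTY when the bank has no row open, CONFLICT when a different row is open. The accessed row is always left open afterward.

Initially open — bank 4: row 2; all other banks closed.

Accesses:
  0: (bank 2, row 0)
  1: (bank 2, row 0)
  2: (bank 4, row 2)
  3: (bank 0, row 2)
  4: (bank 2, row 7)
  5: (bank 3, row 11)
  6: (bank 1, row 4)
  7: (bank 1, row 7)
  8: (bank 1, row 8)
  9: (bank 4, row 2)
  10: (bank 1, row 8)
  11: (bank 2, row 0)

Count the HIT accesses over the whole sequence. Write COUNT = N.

#0 (2,0) E
#1 (2,0) H  (was 0)
#2 (4,2) H  (was 2)
#3 (0,2) E
#4 (2,7) C  (was 0)
#5 (3,11) E
#6 (1,4) E
#7 (1,7) C  (was 4)
#8 (1,8) C  (was 7)
#9 (4,2) H  (was 2)
#10 (1,8) H  (was 8)
#11 (2,0) C  (was 7)

COUNT = 4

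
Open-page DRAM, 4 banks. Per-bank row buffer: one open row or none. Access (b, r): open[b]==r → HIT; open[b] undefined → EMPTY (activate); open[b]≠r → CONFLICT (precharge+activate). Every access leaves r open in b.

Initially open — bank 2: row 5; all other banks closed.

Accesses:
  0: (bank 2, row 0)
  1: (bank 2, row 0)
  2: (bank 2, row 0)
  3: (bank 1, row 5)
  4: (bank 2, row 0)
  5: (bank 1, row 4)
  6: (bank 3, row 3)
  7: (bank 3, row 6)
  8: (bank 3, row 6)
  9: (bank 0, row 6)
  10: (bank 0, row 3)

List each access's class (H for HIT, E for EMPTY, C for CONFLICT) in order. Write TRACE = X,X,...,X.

0: bank 2 row 0 — prev 5 → CONFLICT
1: bank 2 row 0 — prev 0 → HIT
2: bank 2 row 0 — prev 0 → HIT
3: bank 1 row 5 — prev None → EMPTY
4: bank 2 row 0 — prev 0 → HIT
5: bank 1 row 4 — prev 5 → CONFLICT
6: bank 3 row 3 — prev None → EMPTY
7: bank 3 row 6 — prev 3 → CONFLICT
8: bank 3 row 6 — prev 6 → HIT
9: bank 0 row 6 — prev None → EMPTY
10: bank 0 row 3 — prev 6 → CONFLICT

TRACE = C,H,H,E,H,C,E,C,H,E,C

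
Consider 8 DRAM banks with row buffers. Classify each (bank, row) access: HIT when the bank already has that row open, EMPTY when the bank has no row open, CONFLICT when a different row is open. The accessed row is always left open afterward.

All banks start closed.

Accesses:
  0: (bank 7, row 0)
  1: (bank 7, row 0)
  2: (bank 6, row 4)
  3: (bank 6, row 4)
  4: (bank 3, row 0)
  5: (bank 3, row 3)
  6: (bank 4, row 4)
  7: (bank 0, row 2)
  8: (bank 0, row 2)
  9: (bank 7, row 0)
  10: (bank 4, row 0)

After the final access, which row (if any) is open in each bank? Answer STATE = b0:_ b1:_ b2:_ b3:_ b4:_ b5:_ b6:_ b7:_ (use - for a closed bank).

STATE = b0:2 b1:- b2:- b3:3 b4:0 b5:- b6:4 b7:0

#0 (7,0) E
#1 (7,0) H  (was 0)
#2 (6,4) E
#3 (6,4) H  (was 4)
#4 (3,0) E
#5 (3,3) C  (was 0)
#6 (4,4) E
#7 (0,2) E
#8 (0,2) H  (was 2)
#9 (7,0) H  (was 0)
#10 (4,0) C  (was 4)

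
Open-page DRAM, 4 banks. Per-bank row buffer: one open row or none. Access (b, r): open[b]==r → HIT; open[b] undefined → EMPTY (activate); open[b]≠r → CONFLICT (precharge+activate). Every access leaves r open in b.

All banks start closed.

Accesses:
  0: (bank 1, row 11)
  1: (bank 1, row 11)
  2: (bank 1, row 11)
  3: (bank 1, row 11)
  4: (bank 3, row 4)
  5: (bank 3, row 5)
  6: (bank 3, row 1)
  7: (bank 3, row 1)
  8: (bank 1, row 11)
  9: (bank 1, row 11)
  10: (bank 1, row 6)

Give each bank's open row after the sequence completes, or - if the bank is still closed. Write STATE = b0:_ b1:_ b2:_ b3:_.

0: bank 1 row 11 — prev None → EMPTY
1: bank 1 row 11 — prev 11 → HIT
2: bank 1 row 11 — prev 11 → HIT
3: bank 1 row 11 — prev 11 → HIT
4: bank 3 row 4 — prev None → EMPTY
5: bank 3 row 5 — prev 4 → CONFLICT
6: bank 3 row 1 — prev 5 → CONFLICT
7: bank 3 row 1 — prev 1 → HIT
8: bank 1 row 11 — prev 11 → HIT
9: bank 1 row 11 — prev 11 → HIT
10: bank 1 row 6 — prev 11 → CONFLICT

STATE = b0:- b1:6 b2:- b3:1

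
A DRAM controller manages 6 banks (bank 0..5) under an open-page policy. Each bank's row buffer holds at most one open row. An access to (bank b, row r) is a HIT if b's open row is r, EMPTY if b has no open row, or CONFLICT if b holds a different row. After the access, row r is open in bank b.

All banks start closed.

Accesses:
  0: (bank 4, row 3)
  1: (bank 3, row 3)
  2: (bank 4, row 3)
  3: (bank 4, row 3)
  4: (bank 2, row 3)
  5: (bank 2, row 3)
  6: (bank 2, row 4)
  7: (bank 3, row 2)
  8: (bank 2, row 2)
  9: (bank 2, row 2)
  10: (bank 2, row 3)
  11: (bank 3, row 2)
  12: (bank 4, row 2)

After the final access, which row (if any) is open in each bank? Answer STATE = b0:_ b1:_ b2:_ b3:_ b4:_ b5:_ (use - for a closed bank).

STATE = b0:- b1:- b2:3 b3:2 b4:2 b5:-

0: bank 4 row 3 — prev None → EMPTY
1: bank 3 row 3 — prev None → EMPTY
2: bank 4 row 3 — prev 3 → HIT
3: bank 4 row 3 — prev 3 → HIT
4: bank 2 row 3 — prev None → EMPTY
5: bank 2 row 3 — prev 3 → HIT
6: bank 2 row 4 — prev 3 → CONFLICT
7: bank 3 row 2 — prev 3 → CONFLICT
8: bank 2 row 2 — prev 4 → CONFLICT
9: bank 2 row 2 — prev 2 → HIT
10: bank 2 row 3 — prev 2 → CONFLICT
11: bank 3 row 2 — prev 2 → HIT
12: bank 4 row 2 — prev 3 → CONFLICT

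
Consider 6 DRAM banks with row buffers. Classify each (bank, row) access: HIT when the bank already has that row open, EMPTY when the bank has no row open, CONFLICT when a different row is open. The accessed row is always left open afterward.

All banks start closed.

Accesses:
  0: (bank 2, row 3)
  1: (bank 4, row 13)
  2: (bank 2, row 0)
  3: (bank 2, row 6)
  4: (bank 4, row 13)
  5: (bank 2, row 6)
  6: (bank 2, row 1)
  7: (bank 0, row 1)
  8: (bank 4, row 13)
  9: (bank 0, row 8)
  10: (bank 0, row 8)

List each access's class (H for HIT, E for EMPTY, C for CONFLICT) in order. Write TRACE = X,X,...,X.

step 0: bank2 None->3 [EMPTY]
step 1: bank4 None->13 [EMPTY]
step 2: bank2 3->0 [CONFLICT]
step 3: bank2 0->6 [CONFLICT]
step 4: bank4 13->13 [HIT]
step 5: bank2 6->6 [HIT]
step 6: bank2 6->1 [CONFLICT]
step 7: bank0 None->1 [EMPTY]
step 8: bank4 13->13 [HIT]
step 9: bank0 1->8 [CONFLICT]
step 10: bank0 8->8 [HIT]

TRACE = E,E,C,C,H,H,C,E,H,C,H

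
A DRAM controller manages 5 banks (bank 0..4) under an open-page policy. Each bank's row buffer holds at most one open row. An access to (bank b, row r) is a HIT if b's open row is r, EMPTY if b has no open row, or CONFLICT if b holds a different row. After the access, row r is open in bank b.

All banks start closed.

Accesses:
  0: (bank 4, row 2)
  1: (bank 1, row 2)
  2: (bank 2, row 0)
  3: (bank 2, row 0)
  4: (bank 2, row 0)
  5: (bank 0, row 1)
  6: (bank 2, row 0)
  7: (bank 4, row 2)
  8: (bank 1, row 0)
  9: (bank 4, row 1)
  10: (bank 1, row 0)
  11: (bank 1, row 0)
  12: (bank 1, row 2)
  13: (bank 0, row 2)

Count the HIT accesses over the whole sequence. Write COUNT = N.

COUNT = 6

step 0: bank4 None->2 [EMPTY]
step 1: bank1 None->2 [EMPTY]
step 2: bank2 None->0 [EMPTY]
step 3: bank2 0->0 [HIT]
step 4: bank2 0->0 [HIT]
step 5: bank0 None->1 [EMPTY]
step 6: bank2 0->0 [HIT]
step 7: bank4 2->2 [HIT]
step 8: bank1 2->0 [CONFLICT]
step 9: bank4 2->1 [CONFLICT]
step 10: bank1 0->0 [HIT]
step 11: bank1 0->0 [HIT]
step 12: bank1 0->2 [CONFLICT]
step 13: bank0 1->2 [CONFLICT]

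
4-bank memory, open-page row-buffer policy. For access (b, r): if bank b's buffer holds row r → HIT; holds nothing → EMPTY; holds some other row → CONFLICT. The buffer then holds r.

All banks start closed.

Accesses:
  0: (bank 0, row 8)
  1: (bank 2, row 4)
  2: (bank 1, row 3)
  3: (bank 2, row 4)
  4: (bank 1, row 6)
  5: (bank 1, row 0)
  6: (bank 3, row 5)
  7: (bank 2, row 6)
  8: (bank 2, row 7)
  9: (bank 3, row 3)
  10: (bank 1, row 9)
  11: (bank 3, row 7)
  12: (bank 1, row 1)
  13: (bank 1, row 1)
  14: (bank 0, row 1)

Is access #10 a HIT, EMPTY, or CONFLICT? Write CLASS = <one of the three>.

CLASS = CONFLICT

  [0] b0 r8: no row ⇒ E
  [1] b2 r4: no row ⇒ E
  [2] b1 r3: no row ⇒ E
  [3] b2 r4: had r4 ⇒ H
  [4] b1 r6: had r3 ⇒ C
  [5] b1 r0: had r6 ⇒ C
  [6] b3 r5: no row ⇒ E
  [7] b2 r6: had r4 ⇒ C
  [8] b2 r7: had r6 ⇒ C
  [9] b3 r3: had r5 ⇒ C
  [10] b1 r9: had r0 ⇒ C
  [11] b3 r7: had r3 ⇒ C
  [12] b1 r1: had r9 ⇒ C
  [13] b1 r1: had r1 ⇒ H
  [14] b0 r1: had r8 ⇒ C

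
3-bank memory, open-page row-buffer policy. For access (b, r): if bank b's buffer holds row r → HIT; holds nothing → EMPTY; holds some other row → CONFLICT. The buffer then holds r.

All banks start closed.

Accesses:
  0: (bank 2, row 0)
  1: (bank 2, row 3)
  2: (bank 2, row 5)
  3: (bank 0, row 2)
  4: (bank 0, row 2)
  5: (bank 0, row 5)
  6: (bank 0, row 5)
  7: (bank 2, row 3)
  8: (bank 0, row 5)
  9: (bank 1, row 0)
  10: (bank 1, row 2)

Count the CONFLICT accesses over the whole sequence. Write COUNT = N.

#0 (2,0) E
#1 (2,3) C  (was 0)
#2 (2,5) C  (was 3)
#3 (0,2) E
#4 (0,2) H  (was 2)
#5 (0,5) C  (was 2)
#6 (0,5) H  (was 5)
#7 (2,3) C  (was 5)
#8 (0,5) H  (was 5)
#9 (1,0) E
#10 (1,2) C  (was 0)

COUNT = 5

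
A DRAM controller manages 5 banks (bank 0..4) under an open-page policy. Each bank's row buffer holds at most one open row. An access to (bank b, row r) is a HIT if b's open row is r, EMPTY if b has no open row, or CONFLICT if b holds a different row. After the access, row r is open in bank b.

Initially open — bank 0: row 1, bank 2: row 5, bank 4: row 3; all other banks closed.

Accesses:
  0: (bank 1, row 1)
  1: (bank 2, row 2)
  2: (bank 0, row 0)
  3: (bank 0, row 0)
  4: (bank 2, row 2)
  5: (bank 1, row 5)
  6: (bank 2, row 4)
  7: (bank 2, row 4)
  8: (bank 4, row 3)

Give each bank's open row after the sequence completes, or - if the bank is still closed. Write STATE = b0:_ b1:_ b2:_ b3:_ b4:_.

STATE = b0:0 b1:5 b2:4 b3:- b4:3

step 0: bank1 None->1 [EMPTY]
step 1: bank2 5->2 [CONFLICT]
step 2: bank0 1->0 [CONFLICT]
step 3: bank0 0->0 [HIT]
step 4: bank2 2->2 [HIT]
step 5: bank1 1->5 [CONFLICT]
step 6: bank2 2->4 [CONFLICT]
step 7: bank2 4->4 [HIT]
step 8: bank4 3->3 [HIT]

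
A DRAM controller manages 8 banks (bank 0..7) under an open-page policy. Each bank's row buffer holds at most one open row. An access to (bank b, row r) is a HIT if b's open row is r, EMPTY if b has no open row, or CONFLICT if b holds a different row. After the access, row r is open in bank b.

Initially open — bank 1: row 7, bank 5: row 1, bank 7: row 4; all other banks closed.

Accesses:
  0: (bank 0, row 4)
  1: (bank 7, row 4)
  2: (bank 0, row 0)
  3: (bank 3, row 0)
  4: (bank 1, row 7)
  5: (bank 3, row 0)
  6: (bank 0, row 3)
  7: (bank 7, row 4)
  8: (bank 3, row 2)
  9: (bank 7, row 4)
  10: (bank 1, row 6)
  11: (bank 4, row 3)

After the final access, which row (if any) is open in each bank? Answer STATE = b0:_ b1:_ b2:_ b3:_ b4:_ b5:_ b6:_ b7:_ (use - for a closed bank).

#0 (0,4) E
#1 (7,4) H  (was 4)
#2 (0,0) C  (was 4)
#3 (3,0) E
#4 (1,7) H  (was 7)
#5 (3,0) H  (was 0)
#6 (0,3) C  (was 0)
#7 (7,4) H  (was 4)
#8 (3,2) C  (was 0)
#9 (7,4) H  (was 4)
#10 (1,6) C  (was 7)
#11 (4,3) E

STATE = b0:3 b1:6 b2:- b3:2 b4:3 b5:1 b6:- b7:4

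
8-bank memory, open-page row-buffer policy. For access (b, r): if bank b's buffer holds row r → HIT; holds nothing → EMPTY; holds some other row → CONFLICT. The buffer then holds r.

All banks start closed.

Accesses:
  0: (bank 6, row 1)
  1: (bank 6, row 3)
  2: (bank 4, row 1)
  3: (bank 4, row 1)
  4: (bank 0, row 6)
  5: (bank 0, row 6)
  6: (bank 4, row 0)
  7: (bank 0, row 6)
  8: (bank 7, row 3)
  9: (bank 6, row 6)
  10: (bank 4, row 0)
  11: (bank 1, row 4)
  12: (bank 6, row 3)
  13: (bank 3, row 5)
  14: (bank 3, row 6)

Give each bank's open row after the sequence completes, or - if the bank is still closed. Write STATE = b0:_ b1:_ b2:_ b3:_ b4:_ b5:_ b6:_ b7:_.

#0 (6,1) E
#1 (6,3) C  (was 1)
#2 (4,1) E
#3 (4,1) H  (was 1)
#4 (0,6) E
#5 (0,6) H  (was 6)
#6 (4,0) C  (was 1)
#7 (0,6) H  (was 6)
#8 (7,3) E
#9 (6,6) C  (was 3)
#10 (4,0) H  (was 0)
#11 (1,4) E
#12 (6,3) C  (was 6)
#13 (3,5) E
#14 (3,6) C  (was 5)

STATE = b0:6 b1:4 b2:- b3:6 b4:0 b5:- b6:3 b7:3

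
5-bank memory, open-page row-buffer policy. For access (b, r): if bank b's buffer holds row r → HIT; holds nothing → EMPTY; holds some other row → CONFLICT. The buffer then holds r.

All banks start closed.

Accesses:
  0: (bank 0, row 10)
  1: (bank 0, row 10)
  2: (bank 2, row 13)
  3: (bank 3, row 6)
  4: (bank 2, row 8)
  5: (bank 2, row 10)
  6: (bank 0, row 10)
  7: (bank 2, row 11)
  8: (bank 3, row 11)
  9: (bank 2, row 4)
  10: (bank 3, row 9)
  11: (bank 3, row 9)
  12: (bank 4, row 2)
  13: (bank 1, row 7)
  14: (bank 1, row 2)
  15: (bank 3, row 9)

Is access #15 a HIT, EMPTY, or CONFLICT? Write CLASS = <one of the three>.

step 0: bank0 None->10 [EMPTY]
step 1: bank0 10->10 [HIT]
step 2: bank2 None->13 [EMPTY]
step 3: bank3 None->6 [EMPTY]
step 4: bank2 13->8 [CONFLICT]
step 5: bank2 8->10 [CONFLICT]
step 6: bank0 10->10 [HIT]
step 7: bank2 10->11 [CONFLICT]
step 8: bank3 6->11 [CONFLICT]
step 9: bank2 11->4 [CONFLICT]
step 10: bank3 11->9 [CONFLICT]
step 11: bank3 9->9 [HIT]
step 12: bank4 None->2 [EMPTY]
step 13: bank1 None->7 [EMPTY]
step 14: bank1 7->2 [CONFLICT]
step 15: bank3 9->9 [HIT]

CLASS = HIT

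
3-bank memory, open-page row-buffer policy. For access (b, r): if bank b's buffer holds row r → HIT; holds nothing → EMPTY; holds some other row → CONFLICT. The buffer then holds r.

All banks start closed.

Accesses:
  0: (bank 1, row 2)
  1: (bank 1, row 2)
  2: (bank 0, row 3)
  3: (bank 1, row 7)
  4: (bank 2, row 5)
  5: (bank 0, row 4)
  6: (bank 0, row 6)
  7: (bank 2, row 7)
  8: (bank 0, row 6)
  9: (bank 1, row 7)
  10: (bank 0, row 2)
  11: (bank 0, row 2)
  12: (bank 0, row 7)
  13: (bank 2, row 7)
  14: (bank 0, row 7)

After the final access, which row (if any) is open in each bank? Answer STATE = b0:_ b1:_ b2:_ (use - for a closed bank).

STATE = b0:7 b1:7 b2:7

step 0: bank1 None->2 [EMPTY]
step 1: bank1 2->2 [HIT]
step 2: bank0 None->3 [EMPTY]
step 3: bank1 2->7 [CONFLICT]
step 4: bank2 None->5 [EMPTY]
step 5: bank0 3->4 [CONFLICT]
step 6: bank0 4->6 [CONFLICT]
step 7: bank2 5->7 [CONFLICT]
step 8: bank0 6->6 [HIT]
step 9: bank1 7->7 [HIT]
step 10: bank0 6->2 [CONFLICT]
step 11: bank0 2->2 [HIT]
step 12: bank0 2->7 [CONFLICT]
step 13: bank2 7->7 [HIT]
step 14: bank0 7->7 [HIT]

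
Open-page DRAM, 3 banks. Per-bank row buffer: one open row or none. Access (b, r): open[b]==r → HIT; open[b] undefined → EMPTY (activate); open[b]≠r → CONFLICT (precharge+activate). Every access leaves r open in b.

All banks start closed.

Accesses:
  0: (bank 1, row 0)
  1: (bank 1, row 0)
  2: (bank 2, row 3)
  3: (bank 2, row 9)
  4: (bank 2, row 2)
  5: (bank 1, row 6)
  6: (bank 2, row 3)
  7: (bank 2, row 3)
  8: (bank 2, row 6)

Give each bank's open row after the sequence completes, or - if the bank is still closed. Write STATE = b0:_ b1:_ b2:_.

0: bank 1 row 0 — prev None → EMPTY
1: bank 1 row 0 — prev 0 → HIT
2: bank 2 row 3 — prev None → EMPTY
3: bank 2 row 9 — prev 3 → CONFLICT
4: bank 2 row 2 — prev 9 → CONFLICT
5: bank 1 row 6 — prev 0 → CONFLICT
6: bank 2 row 3 — prev 2 → CONFLICT
7: bank 2 row 3 — prev 3 → HIT
8: bank 2 row 6 — prev 3 → CONFLICT

STATE = b0:- b1:6 b2:6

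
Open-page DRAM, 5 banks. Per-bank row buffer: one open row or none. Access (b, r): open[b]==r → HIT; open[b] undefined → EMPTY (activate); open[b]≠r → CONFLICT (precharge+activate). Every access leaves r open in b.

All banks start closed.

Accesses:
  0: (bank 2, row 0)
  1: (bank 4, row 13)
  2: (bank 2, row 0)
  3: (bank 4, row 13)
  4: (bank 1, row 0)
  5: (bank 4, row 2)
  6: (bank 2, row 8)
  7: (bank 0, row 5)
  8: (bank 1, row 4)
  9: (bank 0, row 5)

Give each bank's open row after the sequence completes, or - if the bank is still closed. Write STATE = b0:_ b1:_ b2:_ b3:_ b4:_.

STATE = b0:5 b1:4 b2:8 b3:- b4:2

step 0: bank2 None->0 [EMPTY]
step 1: bank4 None->13 [EMPTY]
step 2: bank2 0->0 [HIT]
step 3: bank4 13->13 [HIT]
step 4: bank1 None->0 [EMPTY]
step 5: bank4 13->2 [CONFLICT]
step 6: bank2 0->8 [CONFLICT]
step 7: bank0 None->5 [EMPTY]
step 8: bank1 0->4 [CONFLICT]
step 9: bank0 5->5 [HIT]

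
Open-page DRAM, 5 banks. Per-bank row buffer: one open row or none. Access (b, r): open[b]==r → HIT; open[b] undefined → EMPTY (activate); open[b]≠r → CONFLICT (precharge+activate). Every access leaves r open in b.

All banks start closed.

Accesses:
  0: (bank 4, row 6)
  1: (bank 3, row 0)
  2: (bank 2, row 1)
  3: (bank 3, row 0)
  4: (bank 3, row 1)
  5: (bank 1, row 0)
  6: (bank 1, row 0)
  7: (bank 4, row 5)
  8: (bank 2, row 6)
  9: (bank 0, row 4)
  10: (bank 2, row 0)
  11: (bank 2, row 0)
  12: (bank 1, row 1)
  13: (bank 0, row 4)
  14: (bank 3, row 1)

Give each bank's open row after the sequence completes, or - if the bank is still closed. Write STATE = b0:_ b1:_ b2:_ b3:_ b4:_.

STATE = b0:4 b1:1 b2:0 b3:1 b4:5

#0 (4,6) E
#1 (3,0) E
#2 (2,1) E
#3 (3,0) H  (was 0)
#4 (3,1) C  (was 0)
#5 (1,0) E
#6 (1,0) H  (was 0)
#7 (4,5) C  (was 6)
#8 (2,6) C  (was 1)
#9 (0,4) E
#10 (2,0) C  (was 6)
#11 (2,0) H  (was 0)
#12 (1,1) C  (was 0)
#13 (0,4) H  (was 4)
#14 (3,1) H  (was 1)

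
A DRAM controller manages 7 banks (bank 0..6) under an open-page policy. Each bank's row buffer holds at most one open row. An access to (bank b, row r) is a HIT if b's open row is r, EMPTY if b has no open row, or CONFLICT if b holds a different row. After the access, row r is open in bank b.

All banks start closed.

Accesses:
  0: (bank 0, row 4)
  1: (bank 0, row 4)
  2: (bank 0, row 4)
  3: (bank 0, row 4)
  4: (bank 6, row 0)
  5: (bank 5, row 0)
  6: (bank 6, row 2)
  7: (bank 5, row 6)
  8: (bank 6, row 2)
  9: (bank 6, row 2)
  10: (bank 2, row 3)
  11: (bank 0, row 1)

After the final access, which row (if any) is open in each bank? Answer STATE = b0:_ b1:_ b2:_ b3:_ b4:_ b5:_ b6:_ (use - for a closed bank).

0: bank 0 row 4 — prev None → EMPTY
1: bank 0 row 4 — prev 4 → HIT
2: bank 0 row 4 — prev 4 → HIT
3: bank 0 row 4 — prev 4 → HIT
4: bank 6 row 0 — prev None → EMPTY
5: bank 5 row 0 — prev None → EMPTY
6: bank 6 row 2 — prev 0 → CONFLICT
7: bank 5 row 6 — prev 0 → CONFLICT
8: bank 6 row 2 — prev 2 → HIT
9: bank 6 row 2 — prev 2 → HIT
10: bank 2 row 3 — prev None → EMPTY
11: bank 0 row 1 — prev 4 → CONFLICT

STATE = b0:1 b1:- b2:3 b3:- b4:- b5:6 b6:2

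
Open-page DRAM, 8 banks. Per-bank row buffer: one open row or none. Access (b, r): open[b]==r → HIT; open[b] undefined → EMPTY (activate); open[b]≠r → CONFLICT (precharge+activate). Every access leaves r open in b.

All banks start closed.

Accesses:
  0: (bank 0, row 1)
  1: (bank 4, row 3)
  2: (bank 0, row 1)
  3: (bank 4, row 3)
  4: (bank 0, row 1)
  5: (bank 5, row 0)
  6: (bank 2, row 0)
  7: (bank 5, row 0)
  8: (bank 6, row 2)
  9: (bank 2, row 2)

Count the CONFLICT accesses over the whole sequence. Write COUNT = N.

step 0: bank0 None->1 [EMPTY]
step 1: bank4 None->3 [EMPTY]
step 2: bank0 1->1 [HIT]
step 3: bank4 3->3 [HIT]
step 4: bank0 1->1 [HIT]
step 5: bank5 None->0 [EMPTY]
step 6: bank2 None->0 [EMPTY]
step 7: bank5 0->0 [HIT]
step 8: bank6 None->2 [EMPTY]
step 9: bank2 0->2 [CONFLICT]

COUNT = 1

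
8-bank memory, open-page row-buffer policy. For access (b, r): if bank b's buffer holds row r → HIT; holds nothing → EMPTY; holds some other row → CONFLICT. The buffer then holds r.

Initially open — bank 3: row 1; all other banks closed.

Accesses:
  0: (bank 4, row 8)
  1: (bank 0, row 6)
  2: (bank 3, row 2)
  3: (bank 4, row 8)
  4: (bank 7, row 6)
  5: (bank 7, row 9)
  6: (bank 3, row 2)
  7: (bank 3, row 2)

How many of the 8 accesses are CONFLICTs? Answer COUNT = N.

COUNT = 2

0: bank 4 row 8 — prev None → EMPTY
1: bank 0 row 6 — prev None → EMPTY
2: bank 3 row 2 — prev 1 → CONFLICT
3: bank 4 row 8 — prev 8 → HIT
4: bank 7 row 6 — prev None → EMPTY
5: bank 7 row 9 — prev 6 → CONFLICT
6: bank 3 row 2 — prev 2 → HIT
7: bank 3 row 2 — prev 2 → HIT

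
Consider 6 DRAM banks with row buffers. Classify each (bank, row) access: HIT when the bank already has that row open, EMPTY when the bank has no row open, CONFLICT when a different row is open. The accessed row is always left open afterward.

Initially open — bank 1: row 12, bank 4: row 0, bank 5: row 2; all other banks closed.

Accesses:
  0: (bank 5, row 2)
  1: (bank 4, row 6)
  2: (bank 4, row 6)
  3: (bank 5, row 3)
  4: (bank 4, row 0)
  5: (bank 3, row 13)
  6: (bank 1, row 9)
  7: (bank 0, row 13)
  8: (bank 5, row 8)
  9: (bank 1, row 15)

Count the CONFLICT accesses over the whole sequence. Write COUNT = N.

COUNT = 6

#0 (5,2) H  (was 2)
#1 (4,6) C  (was 0)
#2 (4,6) H  (was 6)
#3 (5,3) C  (was 2)
#4 (4,0) C  (was 6)
#5 (3,13) E
#6 (1,9) C  (was 12)
#7 (0,13) E
#8 (5,8) C  (was 3)
#9 (1,15) C  (was 9)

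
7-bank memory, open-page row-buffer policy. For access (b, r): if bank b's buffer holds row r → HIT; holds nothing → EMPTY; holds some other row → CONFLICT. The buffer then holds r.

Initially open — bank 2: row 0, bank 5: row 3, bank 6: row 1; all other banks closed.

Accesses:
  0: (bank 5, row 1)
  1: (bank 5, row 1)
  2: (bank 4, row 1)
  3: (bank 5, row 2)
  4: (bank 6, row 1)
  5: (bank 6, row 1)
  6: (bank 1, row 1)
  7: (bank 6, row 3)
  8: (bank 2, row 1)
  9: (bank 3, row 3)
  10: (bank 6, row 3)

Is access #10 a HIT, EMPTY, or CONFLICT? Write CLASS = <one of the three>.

#0 (5,1) C  (was 3)
#1 (5,1) H  (was 1)
#2 (4,1) E
#3 (5,2) C  (was 1)
#4 (6,1) H  (was 1)
#5 (6,1) H  (was 1)
#6 (1,1) E
#7 (6,3) C  (was 1)
#8 (2,1) C  (was 0)
#9 (3,3) E
#10 (6,3) H  (was 3)

CLASS = HIT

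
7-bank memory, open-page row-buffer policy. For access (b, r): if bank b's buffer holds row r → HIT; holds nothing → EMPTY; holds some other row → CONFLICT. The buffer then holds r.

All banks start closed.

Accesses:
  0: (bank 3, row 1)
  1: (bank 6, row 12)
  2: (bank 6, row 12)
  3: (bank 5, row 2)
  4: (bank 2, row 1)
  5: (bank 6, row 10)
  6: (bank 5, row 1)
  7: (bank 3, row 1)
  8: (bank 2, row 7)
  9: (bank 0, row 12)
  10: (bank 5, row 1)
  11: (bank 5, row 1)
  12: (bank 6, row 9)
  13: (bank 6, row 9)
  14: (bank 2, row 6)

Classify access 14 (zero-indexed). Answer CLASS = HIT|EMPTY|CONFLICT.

#0 (3,1) E
#1 (6,12) E
#2 (6,12) H  (was 12)
#3 (5,2) E
#4 (2,1) E
#5 (6,10) C  (was 12)
#6 (5,1) C  (was 2)
#7 (3,1) H  (was 1)
#8 (2,7) C  (was 1)
#9 (0,12) E
#10 (5,1) H  (was 1)
#11 (5,1) H  (was 1)
#12 (6,9) C  (was 10)
#13 (6,9) H  (was 9)
#14 (2,6) C  (was 7)

CLASS = CONFLICT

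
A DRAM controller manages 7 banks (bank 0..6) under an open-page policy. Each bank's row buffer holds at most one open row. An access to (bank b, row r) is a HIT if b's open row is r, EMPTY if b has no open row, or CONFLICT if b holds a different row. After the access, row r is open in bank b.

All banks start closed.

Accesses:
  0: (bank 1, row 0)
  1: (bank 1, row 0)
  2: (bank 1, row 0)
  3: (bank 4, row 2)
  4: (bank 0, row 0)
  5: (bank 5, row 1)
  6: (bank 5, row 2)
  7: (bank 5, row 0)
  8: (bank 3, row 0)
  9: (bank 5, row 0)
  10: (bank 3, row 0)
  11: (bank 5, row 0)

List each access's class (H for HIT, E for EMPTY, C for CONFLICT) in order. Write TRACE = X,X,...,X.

TRACE = E,H,H,E,E,E,C,C,E,H,H,H

#0 (1,0) E
#1 (1,0) H  (was 0)
#2 (1,0) H  (was 0)
#3 (4,2) E
#4 (0,0) E
#5 (5,1) E
#6 (5,2) C  (was 1)
#7 (5,0) C  (was 2)
#8 (3,0) E
#9 (5,0) H  (was 0)
#10 (3,0) H  (was 0)
#11 (5,0) H  (was 0)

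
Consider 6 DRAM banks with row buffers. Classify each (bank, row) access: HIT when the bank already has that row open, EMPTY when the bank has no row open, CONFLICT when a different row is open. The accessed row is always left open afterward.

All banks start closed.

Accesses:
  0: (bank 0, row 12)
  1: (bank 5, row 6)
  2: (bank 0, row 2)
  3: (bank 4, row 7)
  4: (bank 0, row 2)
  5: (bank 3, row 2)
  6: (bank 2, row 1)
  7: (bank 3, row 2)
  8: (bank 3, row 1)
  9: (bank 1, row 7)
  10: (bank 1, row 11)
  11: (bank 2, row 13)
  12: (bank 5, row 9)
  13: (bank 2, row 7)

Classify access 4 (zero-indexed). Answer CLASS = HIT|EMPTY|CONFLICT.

CLASS = HIT

  [0] b0 r12: no row ⇒ E
  [1] b5 r6: no row ⇒ E
  [2] b0 r2: had r12 ⇒ C
  [3] b4 r7: no row ⇒ E
  [4] b0 r2: had r2 ⇒ H
  [5] b3 r2: no row ⇒ E
  [6] b2 r1: no row ⇒ E
  [7] b3 r2: had r2 ⇒ H
  [8] b3 r1: had r2 ⇒ C
  [9] b1 r7: no row ⇒ E
  [10] b1 r11: had r7 ⇒ C
  [11] b2 r13: had r1 ⇒ C
  [12] b5 r9: had r6 ⇒ C
  [13] b2 r7: had r13 ⇒ C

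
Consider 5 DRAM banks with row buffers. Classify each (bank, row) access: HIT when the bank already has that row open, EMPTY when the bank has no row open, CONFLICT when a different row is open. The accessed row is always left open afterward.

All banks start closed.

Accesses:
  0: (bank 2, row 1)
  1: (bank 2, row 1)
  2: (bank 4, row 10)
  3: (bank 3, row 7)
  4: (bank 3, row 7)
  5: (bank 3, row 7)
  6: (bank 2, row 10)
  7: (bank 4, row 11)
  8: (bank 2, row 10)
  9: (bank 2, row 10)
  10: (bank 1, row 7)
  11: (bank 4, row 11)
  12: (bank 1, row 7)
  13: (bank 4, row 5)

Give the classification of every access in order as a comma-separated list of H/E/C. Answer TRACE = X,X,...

  [0] b2 r1: no row ⇒ E
  [1] b2 r1: had r1 ⇒ H
  [2] b4 r10: no row ⇒ E
  [3] b3 r7: no row ⇒ E
  [4] b3 r7: had r7 ⇒ H
  [5] b3 r7: had r7 ⇒ H
  [6] b2 r10: had r1 ⇒ C
  [7] b4 r11: had r10 ⇒ C
  [8] b2 r10: had r10 ⇒ H
  [9] b2 r10: had r10 ⇒ H
  [10] b1 r7: no row ⇒ E
  [11] b4 r11: had r11 ⇒ H
  [12] b1 r7: had r7 ⇒ H
  [13] b4 r5: had r11 ⇒ C

TRACE = E,H,E,E,H,H,C,C,H,H,E,H,H,C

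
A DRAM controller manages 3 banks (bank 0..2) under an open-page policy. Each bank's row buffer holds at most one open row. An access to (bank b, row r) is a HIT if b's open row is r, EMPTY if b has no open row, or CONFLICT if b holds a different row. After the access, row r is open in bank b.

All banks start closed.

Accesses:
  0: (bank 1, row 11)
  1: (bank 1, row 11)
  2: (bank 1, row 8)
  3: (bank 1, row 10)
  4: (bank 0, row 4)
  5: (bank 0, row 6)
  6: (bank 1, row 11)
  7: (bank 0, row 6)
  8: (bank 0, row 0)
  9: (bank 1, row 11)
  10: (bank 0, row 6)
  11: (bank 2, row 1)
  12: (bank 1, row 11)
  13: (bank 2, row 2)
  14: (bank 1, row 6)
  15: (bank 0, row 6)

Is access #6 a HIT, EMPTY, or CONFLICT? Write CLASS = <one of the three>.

#0 (1,11) E
#1 (1,11) H  (was 11)
#2 (1,8) C  (was 11)
#3 (1,10) C  (was 8)
#4 (0,4) E
#5 (0,6) C  (was 4)
#6 (1,11) C  (was 10)
#7 (0,6) H  (was 6)
#8 (0,0) C  (was 6)
#9 (1,11) H  (was 11)
#10 (0,6) C  (was 0)
#11 (2,1) E
#12 (1,11) H  (was 11)
#13 (2,2) C  (was 1)
#14 (1,6) C  (was 11)
#15 (0,6) H  (was 6)

CLASS = CONFLICT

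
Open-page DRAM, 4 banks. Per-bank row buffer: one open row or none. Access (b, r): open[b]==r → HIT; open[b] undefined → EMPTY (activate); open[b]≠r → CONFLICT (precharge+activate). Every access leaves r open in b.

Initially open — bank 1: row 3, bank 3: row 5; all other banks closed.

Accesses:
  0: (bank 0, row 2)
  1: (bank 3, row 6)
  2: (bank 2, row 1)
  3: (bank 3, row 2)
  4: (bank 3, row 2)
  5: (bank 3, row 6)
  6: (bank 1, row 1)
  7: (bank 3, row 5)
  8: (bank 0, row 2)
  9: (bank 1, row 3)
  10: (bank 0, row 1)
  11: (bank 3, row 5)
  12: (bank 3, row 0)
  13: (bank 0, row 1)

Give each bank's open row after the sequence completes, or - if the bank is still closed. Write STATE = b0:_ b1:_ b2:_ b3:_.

#0 (0,2) E
#1 (3,6) C  (was 5)
#2 (2,1) E
#3 (3,2) C  (was 6)
#4 (3,2) H  (was 2)
#5 (3,6) C  (was 2)
#6 (1,1) C  (was 3)
#7 (3,5) C  (was 6)
#8 (0,2) H  (was 2)
#9 (1,3) C  (was 1)
#10 (0,1) C  (was 2)
#11 (3,5) H  (was 5)
#12 (3,0) C  (was 5)
#13 (0,1) H  (was 1)

STATE = b0:1 b1:3 b2:1 b3:0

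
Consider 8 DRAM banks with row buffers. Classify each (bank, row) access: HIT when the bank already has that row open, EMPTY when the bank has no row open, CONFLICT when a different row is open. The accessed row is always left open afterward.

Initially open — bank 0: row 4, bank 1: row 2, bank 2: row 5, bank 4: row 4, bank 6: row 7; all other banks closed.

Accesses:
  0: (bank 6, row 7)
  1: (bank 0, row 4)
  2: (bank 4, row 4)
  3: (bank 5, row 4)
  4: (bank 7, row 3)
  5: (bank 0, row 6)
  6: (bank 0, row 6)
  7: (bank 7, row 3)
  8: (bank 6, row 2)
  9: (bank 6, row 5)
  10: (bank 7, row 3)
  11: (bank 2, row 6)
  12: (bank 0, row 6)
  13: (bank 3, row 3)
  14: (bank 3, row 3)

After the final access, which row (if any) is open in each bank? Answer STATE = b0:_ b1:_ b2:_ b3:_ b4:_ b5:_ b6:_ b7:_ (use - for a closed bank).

#0 (6,7) H  (was 7)
#1 (0,4) H  (was 4)
#2 (4,4) H  (was 4)
#3 (5,4) E
#4 (7,3) E
#5 (0,6) C  (was 4)
#6 (0,6) H  (was 6)
#7 (7,3) H  (was 3)
#8 (6,2) C  (was 7)
#9 (6,5) C  (was 2)
#10 (7,3) H  (was 3)
#11 (2,6) C  (was 5)
#12 (0,6) H  (was 6)
#13 (3,3) E
#14 (3,3) H  (was 3)

STATE = b0:6 b1:2 b2:6 b3:3 b4:4 b5:4 b6:5 b7:3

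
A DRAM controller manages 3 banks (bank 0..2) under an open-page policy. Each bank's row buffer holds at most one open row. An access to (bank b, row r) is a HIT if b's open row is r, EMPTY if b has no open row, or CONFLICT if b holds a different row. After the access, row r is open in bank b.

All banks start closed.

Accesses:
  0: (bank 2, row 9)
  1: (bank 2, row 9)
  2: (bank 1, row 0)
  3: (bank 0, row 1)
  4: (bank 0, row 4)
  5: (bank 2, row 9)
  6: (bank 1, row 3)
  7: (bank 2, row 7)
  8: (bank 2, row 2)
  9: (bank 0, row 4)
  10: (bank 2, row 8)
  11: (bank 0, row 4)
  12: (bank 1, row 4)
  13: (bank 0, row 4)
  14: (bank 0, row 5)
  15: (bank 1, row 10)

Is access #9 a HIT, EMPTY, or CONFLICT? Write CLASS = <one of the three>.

CLASS = HIT

  [0] b2 r9: no row ⇒ E
  [1] b2 r9: had r9 ⇒ H
  [2] b1 r0: no row ⇒ E
  [3] b0 r1: no row ⇒ E
  [4] b0 r4: had r1 ⇒ C
  [5] b2 r9: had r9 ⇒ H
  [6] b1 r3: had r0 ⇒ C
  [7] b2 r7: had r9 ⇒ C
  [8] b2 r2: had r7 ⇒ C
  [9] b0 r4: had r4 ⇒ H
  [10] b2 r8: had r2 ⇒ C
  [11] b0 r4: had r4 ⇒ H
  [12] b1 r4: had r3 ⇒ C
  [13] b0 r4: had r4 ⇒ H
  [14] b0 r5: had r4 ⇒ C
  [15] b1 r10: had r4 ⇒ C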